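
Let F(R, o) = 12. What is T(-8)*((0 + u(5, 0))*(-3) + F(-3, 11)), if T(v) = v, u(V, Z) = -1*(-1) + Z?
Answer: -72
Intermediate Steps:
u(V, Z) = 1 + Z
T(-8)*((0 + u(5, 0))*(-3) + F(-3, 11)) = -8*((0 + (1 + 0))*(-3) + 12) = -8*((0 + 1)*(-3) + 12) = -8*(1*(-3) + 12) = -8*(-3 + 12) = -8*9 = -72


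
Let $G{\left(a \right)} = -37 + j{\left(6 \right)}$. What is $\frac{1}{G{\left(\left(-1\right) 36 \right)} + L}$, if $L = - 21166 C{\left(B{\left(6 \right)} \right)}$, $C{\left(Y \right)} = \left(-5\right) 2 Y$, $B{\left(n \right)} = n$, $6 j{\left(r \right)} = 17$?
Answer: $\frac{6}{7619555} \approx 7.8745 \cdot 10^{-7}$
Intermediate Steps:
$j{\left(r \right)} = \frac{17}{6}$ ($j{\left(r \right)} = \frac{1}{6} \cdot 17 = \frac{17}{6}$)
$C{\left(Y \right)} = - 10 Y$
$G{\left(a \right)} = - \frac{205}{6}$ ($G{\left(a \right)} = -37 + \frac{17}{6} = - \frac{205}{6}$)
$L = 1269960$ ($L = - 21166 \left(\left(-10\right) 6\right) = \left(-21166\right) \left(-60\right) = 1269960$)
$\frac{1}{G{\left(\left(-1\right) 36 \right)} + L} = \frac{1}{- \frac{205}{6} + 1269960} = \frac{1}{\frac{7619555}{6}} = \frac{6}{7619555}$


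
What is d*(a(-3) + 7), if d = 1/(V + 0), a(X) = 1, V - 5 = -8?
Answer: -8/3 ≈ -2.6667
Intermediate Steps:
V = -3 (V = 5 - 8 = -3)
d = -1/3 (d = 1/(-3 + 0) = 1/(-3) = -1/3 ≈ -0.33333)
d*(a(-3) + 7) = -(1 + 7)/3 = -1/3*8 = -8/3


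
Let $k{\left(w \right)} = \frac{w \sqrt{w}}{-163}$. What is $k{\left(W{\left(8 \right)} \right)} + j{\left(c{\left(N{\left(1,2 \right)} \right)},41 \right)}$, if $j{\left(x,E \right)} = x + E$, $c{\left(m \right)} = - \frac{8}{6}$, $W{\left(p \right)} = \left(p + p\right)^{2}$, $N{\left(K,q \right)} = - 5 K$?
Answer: $\frac{7109}{489} \approx 14.538$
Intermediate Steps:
$W{\left(p \right)} = 4 p^{2}$ ($W{\left(p \right)} = \left(2 p\right)^{2} = 4 p^{2}$)
$c{\left(m \right)} = - \frac{4}{3}$ ($c{\left(m \right)} = \left(-8\right) \frac{1}{6} = - \frac{4}{3}$)
$j{\left(x,E \right)} = E + x$
$k{\left(w \right)} = - \frac{w^{\frac{3}{2}}}{163}$ ($k{\left(w \right)} = w^{\frac{3}{2}} \left(- \frac{1}{163}\right) = - \frac{w^{\frac{3}{2}}}{163}$)
$k{\left(W{\left(8 \right)} \right)} + j{\left(c{\left(N{\left(1,2 \right)} \right)},41 \right)} = - \frac{\left(4 \cdot 8^{2}\right)^{\frac{3}{2}}}{163} + \left(41 - \frac{4}{3}\right) = - \frac{\left(4 \cdot 64\right)^{\frac{3}{2}}}{163} + \frac{119}{3} = - \frac{256^{\frac{3}{2}}}{163} + \frac{119}{3} = \left(- \frac{1}{163}\right) 4096 + \frac{119}{3} = - \frac{4096}{163} + \frac{119}{3} = \frac{7109}{489}$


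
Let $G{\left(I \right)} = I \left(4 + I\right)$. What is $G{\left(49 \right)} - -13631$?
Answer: $16228$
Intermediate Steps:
$G{\left(49 \right)} - -13631 = 49 \left(4 + 49\right) - -13631 = 49 \cdot 53 + 13631 = 2597 + 13631 = 16228$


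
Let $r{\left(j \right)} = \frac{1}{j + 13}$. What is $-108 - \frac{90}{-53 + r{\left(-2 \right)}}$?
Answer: $- \frac{10311}{97} \approx -106.3$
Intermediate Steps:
$r{\left(j \right)} = \frac{1}{13 + j}$
$-108 - \frac{90}{-53 + r{\left(-2 \right)}} = -108 - \frac{90}{-53 + \frac{1}{13 - 2}} = -108 - \frac{90}{-53 + \frac{1}{11}} = -108 - \frac{90}{- \frac{582}{11}} = -108 - - \frac{165}{97} = -108 + \frac{165}{97} = - \frac{10311}{97}$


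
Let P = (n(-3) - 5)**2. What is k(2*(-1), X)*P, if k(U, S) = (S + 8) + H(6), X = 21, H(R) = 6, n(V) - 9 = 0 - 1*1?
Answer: 315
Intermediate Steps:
n(V) = 8 (n(V) = 9 + (0 - 1*1) = 9 + (0 - 1) = 9 - 1 = 8)
k(U, S) = 14 + S (k(U, S) = (S + 8) + 6 = (8 + S) + 6 = 14 + S)
P = 9 (P = (8 - 5)**2 = 3**2 = 9)
k(2*(-1), X)*P = (14 + 21)*9 = 35*9 = 315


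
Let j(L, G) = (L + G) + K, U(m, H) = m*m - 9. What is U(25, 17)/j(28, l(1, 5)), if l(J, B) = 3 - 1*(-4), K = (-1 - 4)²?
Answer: 154/15 ≈ 10.267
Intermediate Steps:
U(m, H) = -9 + m² (U(m, H) = m² - 9 = -9 + m²)
K = 25 (K = (-5)² = 25)
l(J, B) = 7 (l(J, B) = 3 + 4 = 7)
j(L, G) = 25 + G + L (j(L, G) = (L + G) + 25 = (G + L) + 25 = 25 + G + L)
U(25, 17)/j(28, l(1, 5)) = (-9 + 25²)/(25 + 7 + 28) = (-9 + 625)/60 = 616*(1/60) = 154/15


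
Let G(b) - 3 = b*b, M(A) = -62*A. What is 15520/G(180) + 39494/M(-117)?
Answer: 575809/97209 ≈ 5.9234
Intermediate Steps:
G(b) = 3 + b² (G(b) = 3 + b*b = 3 + b²)
15520/G(180) + 39494/M(-117) = 15520/(3 + 180²) + 39494/((-62*(-117))) = 15520/(3 + 32400) + 39494/7254 = 15520/32403 + 39494*(1/7254) = 15520*(1/32403) + 49/9 = 15520/32403 + 49/9 = 575809/97209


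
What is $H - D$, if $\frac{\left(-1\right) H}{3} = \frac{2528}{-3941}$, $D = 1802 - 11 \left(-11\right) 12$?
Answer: $- \frac{12816430}{3941} \approx -3252.1$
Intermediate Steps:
$D = 3254$ ($D = 1802 - \left(-121\right) 12 = 1802 - -1452 = 1802 + 1452 = 3254$)
$H = \frac{7584}{3941}$ ($H = - 3 \frac{2528}{-3941} = - 3 \cdot 2528 \left(- \frac{1}{3941}\right) = \left(-3\right) \left(- \frac{2528}{3941}\right) = \frac{7584}{3941} \approx 1.9244$)
$H - D = \frac{7584}{3941} - 3254 = - \frac{12816430}{3941}$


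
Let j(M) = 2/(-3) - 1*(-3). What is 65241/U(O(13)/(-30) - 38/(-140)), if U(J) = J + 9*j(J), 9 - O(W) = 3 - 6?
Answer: 1522290/487 ≈ 3125.9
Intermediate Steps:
O(W) = 12 (O(W) = 9 - (3 - 6) = 9 - 1*(-3) = 9 + 3 = 12)
j(M) = 7/3 (j(M) = 2*(-⅓) + 3 = -⅔ + 3 = 7/3)
U(J) = 21 + J (U(J) = J + 9*(7/3) = J + 21 = 21 + J)
65241/U(O(13)/(-30) - 38/(-140)) = 65241/(21 + (12/(-30) - 38/(-140))) = 65241/(21 + (12*(-1/30) - 38*(-1/140))) = 65241/(21 + (-⅖ + 19/70)) = 65241/(21 - 9/70) = 65241/(1461/70) = 65241*(70/1461) = 1522290/487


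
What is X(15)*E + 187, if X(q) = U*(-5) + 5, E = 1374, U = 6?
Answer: -34163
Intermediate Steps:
X(q) = -25 (X(q) = 6*(-5) + 5 = -30 + 5 = -25)
X(15)*E + 187 = -25*1374 + 187 = -34350 + 187 = -34163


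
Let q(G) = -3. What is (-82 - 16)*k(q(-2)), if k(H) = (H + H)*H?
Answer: -1764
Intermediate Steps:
k(H) = 2*H² (k(H) = (2*H)*H = 2*H²)
(-82 - 16)*k(q(-2)) = (-82 - 16)*(2*(-3)²) = -196*9 = -98*18 = -1764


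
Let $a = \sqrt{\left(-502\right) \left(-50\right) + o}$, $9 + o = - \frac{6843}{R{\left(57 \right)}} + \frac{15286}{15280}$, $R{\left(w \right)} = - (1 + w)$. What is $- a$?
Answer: $- \frac{21 \sqrt{701546863930}}{110780} \approx -158.78$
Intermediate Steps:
$R{\left(w \right)} = -1 - w$
$o = \frac{24367867}{221560}$ ($o = -9 - \left(- \frac{7643}{7640} + \frac{6843}{-1 - 57}\right) = -9 - \left(- \frac{7643}{7640} + \frac{6843}{-58}\right) = -9 + \left(\left(-6843\right) \left(- \frac{1}{58}\right) + \frac{7643}{7640}\right) = -9 + \left(\frac{6843}{58} + \frac{7643}{7640}\right) = -9 + \frac{26361907}{221560} = \frac{24367867}{221560} \approx 109.98$)
$a = \frac{21 \sqrt{701546863930}}{110780}$ ($a = \sqrt{\left(-502\right) \left(-50\right) + \frac{24367867}{221560}} = \sqrt{25100 + \frac{24367867}{221560}} = \sqrt{\frac{5585523867}{221560}} = \frac{21 \sqrt{701546863930}}{110780} \approx 158.78$)
$- a = - \frac{21 \sqrt{701546863930}}{110780}$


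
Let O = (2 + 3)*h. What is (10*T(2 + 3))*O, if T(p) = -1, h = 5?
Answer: -250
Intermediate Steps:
O = 25 (O = (2 + 3)*5 = 5*5 = 25)
(10*T(2 + 3))*O = (10*(-1))*25 = -10*25 = -250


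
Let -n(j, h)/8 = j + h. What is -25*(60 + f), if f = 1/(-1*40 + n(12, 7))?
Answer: -287975/192 ≈ -1499.9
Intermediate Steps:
n(j, h) = -8*h - 8*j (n(j, h) = -8*(j + h) = -8*(h + j) = -8*h - 8*j)
f = -1/192 (f = 1/(-1*40 + (-8*7 - 8*12)) = 1/(-40 + (-56 - 96)) = 1/(-40 - 152) = 1/(-192) = -1/192 ≈ -0.0052083)
-25*(60 + f) = -25*(60 - 1/192) = -25*11519/192 = -287975/192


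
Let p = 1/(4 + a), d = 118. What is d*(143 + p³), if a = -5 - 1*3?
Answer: 539909/32 ≈ 16872.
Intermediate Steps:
a = -8 (a = -5 - 3 = -8)
p = -¼ (p = 1/(4 - 8) = 1/(-4) = -¼ ≈ -0.25000)
d*(143 + p³) = 118*(143 + (-¼)³) = 118*(143 - 1/64) = 118*(9151/64) = 539909/32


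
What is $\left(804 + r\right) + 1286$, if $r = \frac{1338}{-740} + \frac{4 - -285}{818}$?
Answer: $\frac{158029772}{75665} \approx 2088.5$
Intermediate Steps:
$r = - \frac{110078}{75665}$ ($r = 1338 \left(- \frac{1}{740}\right) + \left(4 + 285\right) \frac{1}{818} = - \frac{669}{370} + 289 \cdot \frac{1}{818} = - \frac{669}{370} + \frac{289}{818} = - \frac{110078}{75665} \approx -1.4548$)
$\left(804 + r\right) + 1286 = \left(804 - \frac{110078}{75665}\right) + 1286 = \frac{60724582}{75665} + 1286 = \frac{158029772}{75665}$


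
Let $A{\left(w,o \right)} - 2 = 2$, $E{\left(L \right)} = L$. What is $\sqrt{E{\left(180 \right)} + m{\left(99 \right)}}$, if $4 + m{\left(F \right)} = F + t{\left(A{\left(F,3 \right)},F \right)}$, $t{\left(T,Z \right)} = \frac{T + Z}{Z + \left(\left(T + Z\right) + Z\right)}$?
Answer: $\frac{\sqrt{24946278}}{301} \approx 16.593$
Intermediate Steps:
$A{\left(w,o \right)} = 4$ ($A{\left(w,o \right)} = 2 + 2 = 4$)
$t{\left(T,Z \right)} = \frac{T + Z}{T + 3 Z}$ ($t{\left(T,Z \right)} = \frac{T + Z}{Z + \left(T + 2 Z\right)} = \frac{T + Z}{T + 3 Z}$)
$m{\left(F \right)} = -4 + F + \frac{4 + F}{4 + 3 F}$ ($m{\left(F \right)} = -4 + \left(F + \frac{4 + F}{4 + 3 F}\right) = -4 + F + \frac{4 + F}{4 + 3 F}$)
$\sqrt{E{\left(180 \right)} + m{\left(99 \right)}} = \sqrt{180 + \frac{-12 - 693 + 3 \cdot 99^{2}}{4 + 3 \cdot 99}} = \sqrt{180 + \frac{-12 - 693 + 3 \cdot 9801}{4 + 297}} = \sqrt{180 + \frac{-12 - 693 + 29403}{301}} = \sqrt{180 + \frac{1}{301} \cdot 28698} = \sqrt{180 + \frac{28698}{301}} = \sqrt{\frac{82878}{301}} = \frac{\sqrt{24946278}}{301}$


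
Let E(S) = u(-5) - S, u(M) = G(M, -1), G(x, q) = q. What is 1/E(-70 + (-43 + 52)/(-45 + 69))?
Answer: 8/549 ≈ 0.014572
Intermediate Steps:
u(M) = -1
E(S) = -1 - S
1/E(-70 + (-43 + 52)/(-45 + 69)) = 1/(-1 - (-70 + (-43 + 52)/(-45 + 69))) = 1/(-1 - (-70 + 9/24)) = 1/(-1 - (-70 + 9*(1/24))) = 1/(-1 - (-70 + 3/8)) = 1/(-1 - 1*(-557/8)) = 1/(-1 + 557/8) = 1/(549/8) = 8/549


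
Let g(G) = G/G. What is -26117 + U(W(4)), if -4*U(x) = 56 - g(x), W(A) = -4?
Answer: -104523/4 ≈ -26131.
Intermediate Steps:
g(G) = 1
U(x) = -55/4 (U(x) = -(56 - 1*1)/4 = -(56 - 1)/4 = -¼*55 = -55/4)
-26117 + U(W(4)) = -26117 - 55/4 = -104523/4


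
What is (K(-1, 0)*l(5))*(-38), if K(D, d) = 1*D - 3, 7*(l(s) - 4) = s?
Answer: 5016/7 ≈ 716.57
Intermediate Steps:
l(s) = 4 + s/7
K(D, d) = -3 + D (K(D, d) = D - 3 = -3 + D)
(K(-1, 0)*l(5))*(-38) = ((-3 - 1)*(4 + (⅐)*5))*(-38) = -4*(4 + 5/7)*(-38) = -4*33/7*(-38) = -132/7*(-38) = 5016/7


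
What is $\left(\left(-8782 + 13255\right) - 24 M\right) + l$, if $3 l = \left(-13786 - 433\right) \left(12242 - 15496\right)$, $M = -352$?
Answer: $\frac{46307389}{3} \approx 1.5436 \cdot 10^{7}$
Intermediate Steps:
$l = \frac{46268626}{3}$ ($l = \frac{\left(-13786 - 433\right) \left(12242 - 15496\right)}{3} = \frac{\left(-14219\right) \left(-3254\right)}{3} = \frac{1}{3} \cdot 46268626 = \frac{46268626}{3} \approx 1.5423 \cdot 10^{7}$)
$\left(\left(-8782 + 13255\right) - 24 M\right) + l = \left(\left(-8782 + 13255\right) - -8448\right) + \frac{46268626}{3} = \left(4473 + 8448\right) + \frac{46268626}{3} = 12921 + \frac{46268626}{3} = \frac{46307389}{3}$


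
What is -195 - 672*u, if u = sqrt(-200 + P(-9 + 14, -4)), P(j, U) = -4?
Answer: -195 - 1344*I*sqrt(51) ≈ -195.0 - 9598.1*I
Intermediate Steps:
u = 2*I*sqrt(51) (u = sqrt(-200 - 4) = sqrt(-204) = 2*I*sqrt(51) ≈ 14.283*I)
-195 - 672*u = -195 - 1344*I*sqrt(51)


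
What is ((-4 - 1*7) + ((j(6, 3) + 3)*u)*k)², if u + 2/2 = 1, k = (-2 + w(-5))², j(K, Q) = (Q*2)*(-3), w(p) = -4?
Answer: 121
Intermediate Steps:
j(K, Q) = -6*Q (j(K, Q) = (2*Q)*(-3) = -6*Q)
k = 36 (k = (-2 - 4)² = (-6)² = 36)
u = 0 (u = -1 + 1 = 0)
((-4 - 1*7) + ((j(6, 3) + 3)*u)*k)² = ((-4 - 1*7) + ((-6*3 + 3)*0)*36)² = ((-4 - 7) + ((-18 + 3)*0)*36)² = (-11 - 15*0*36)² = (-11 + 0*36)² = (-11 + 0)² = (-11)² = 121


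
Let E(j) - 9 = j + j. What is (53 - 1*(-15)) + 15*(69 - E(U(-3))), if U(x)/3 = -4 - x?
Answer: 1058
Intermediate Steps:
U(x) = -12 - 3*x (U(x) = 3*(-4 - x) = -12 - 3*x)
E(j) = 9 + 2*j (E(j) = 9 + (j + j) = 9 + 2*j)
(53 - 1*(-15)) + 15*(69 - E(U(-3))) = (53 - 1*(-15)) + 15*(69 - (9 + 2*(-12 - 3*(-3)))) = (53 + 15) + 15*(69 - (9 + 2*(-12 + 9))) = 68 + 15*(69 - (9 + 2*(-3))) = 68 + 15*(69 - (9 - 6)) = 68 + 15*(69 - 1*3) = 68 + 15*(69 - 3) = 68 + 15*66 = 68 + 990 = 1058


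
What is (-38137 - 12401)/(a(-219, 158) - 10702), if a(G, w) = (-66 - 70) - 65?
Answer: 50538/10903 ≈ 4.6352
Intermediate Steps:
a(G, w) = -201 (a(G, w) = -136 - 65 = -201)
(-38137 - 12401)/(a(-219, 158) - 10702) = (-38137 - 12401)/(-201 - 10702) = -50538/(-10903) = -50538*(-1/10903) = 50538/10903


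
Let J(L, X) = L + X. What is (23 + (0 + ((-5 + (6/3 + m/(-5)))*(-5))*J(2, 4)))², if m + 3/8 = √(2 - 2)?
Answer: 196249/16 ≈ 12266.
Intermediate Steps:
m = -3/8 (m = -3/8 + √(2 - 2) = -3/8 + √0 = -3/8 + 0 = -3/8 ≈ -0.37500)
(23 + (0 + ((-5 + (6/3 + m/(-5)))*(-5))*J(2, 4)))² = (23 + (0 + ((-5 + (6/3 - 3/8/(-5)))*(-5))*(2 + 4)))² = (23 + (0 + ((-5 + (6*(⅓) - 3/8*(-⅕)))*(-5))*6))² = (23 + (0 + ((-5 + (2 + 3/40))*(-5))*6))² = (23 + (0 + ((-5 + 83/40)*(-5))*6))² = (23 + (0 - 117/40*(-5)*6))² = (23 + (0 + (117/8)*6))² = (23 + (0 + 351/4))² = (23 + 351/4)² = (443/4)² = 196249/16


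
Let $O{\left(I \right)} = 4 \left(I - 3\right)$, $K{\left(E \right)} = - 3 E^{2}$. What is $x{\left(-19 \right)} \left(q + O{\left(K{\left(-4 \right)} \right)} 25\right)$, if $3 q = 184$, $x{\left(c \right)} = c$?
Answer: $\frac{287204}{3} \approx 95735.0$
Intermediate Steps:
$O{\left(I \right)} = -12 + 4 I$ ($O{\left(I \right)} = 4 \left(-3 + I\right) = -12 + 4 I$)
$q = \frac{184}{3}$ ($q = \frac{1}{3} \cdot 184 = \frac{184}{3} \approx 61.333$)
$x{\left(-19 \right)} \left(q + O{\left(K{\left(-4 \right)} \right)} 25\right) = - 19 \left(\frac{184}{3} + \left(-12 + 4 \left(- 3 \left(-4\right)^{2}\right)\right) 25\right) = - 19 \left(\frac{184}{3} + \left(-12 + 4 \left(\left(-3\right) 16\right)\right) 25\right) = - 19 \left(\frac{184}{3} + \left(-12 + 4 \left(-48\right)\right) 25\right) = - 19 \left(\frac{184}{3} + \left(-12 - 192\right) 25\right) = - 19 \left(\frac{184}{3} - 5100\right) = \left(-19\right) \left(- \frac{15116}{3}\right) = \frac{287204}{3}$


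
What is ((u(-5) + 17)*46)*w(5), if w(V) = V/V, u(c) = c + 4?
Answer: 736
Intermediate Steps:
u(c) = 4 + c
w(V) = 1
((u(-5) + 17)*46)*w(5) = (((4 - 5) + 17)*46)*1 = ((-1 + 17)*46)*1 = (16*46)*1 = 736*1 = 736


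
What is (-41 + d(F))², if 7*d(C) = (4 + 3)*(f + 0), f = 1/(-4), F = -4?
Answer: 27225/16 ≈ 1701.6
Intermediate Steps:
f = -¼ (f = 1*(-¼) = -¼ ≈ -0.25000)
d(C) = -¼ (d(C) = ((4 + 3)*(-¼ + 0))/7 = (7*(-¼))/7 = (⅐)*(-7/4) = -¼)
(-41 + d(F))² = (-41 - ¼)² = (-165/4)² = 27225/16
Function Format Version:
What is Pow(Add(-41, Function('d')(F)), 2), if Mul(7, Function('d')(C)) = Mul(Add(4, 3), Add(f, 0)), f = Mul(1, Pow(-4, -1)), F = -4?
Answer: Rational(27225, 16) ≈ 1701.6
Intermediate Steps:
f = Rational(-1, 4) (f = Mul(1, Rational(-1, 4)) = Rational(-1, 4) ≈ -0.25000)
Function('d')(C) = Rational(-1, 4) (Function('d')(C) = Mul(Rational(1, 7), Mul(Add(4, 3), Add(Rational(-1, 4), 0))) = Mul(Rational(1, 7), Mul(7, Rational(-1, 4))) = Mul(Rational(1, 7), Rational(-7, 4)) = Rational(-1, 4))
Pow(Add(-41, Function('d')(F)), 2) = Pow(Add(-41, Rational(-1, 4)), 2) = Pow(Rational(-165, 4), 2) = Rational(27225, 16)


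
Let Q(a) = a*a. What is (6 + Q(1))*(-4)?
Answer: -28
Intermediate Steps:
Q(a) = a²
(6 + Q(1))*(-4) = (6 + 1²)*(-4) = (6 + 1)*(-4) = 7*(-4) = -28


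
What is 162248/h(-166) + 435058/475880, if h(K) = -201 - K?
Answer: -7719535121/1665580 ≈ -4634.7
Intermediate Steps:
162248/h(-166) + 435058/475880 = 162248/(-201 - 1*(-166)) + 435058/475880 = 162248/(-201 + 166) + 435058*(1/475880) = 162248/(-35) + 217529/237940 = 162248*(-1/35) + 217529/237940 = -162248/35 + 217529/237940 = -7719535121/1665580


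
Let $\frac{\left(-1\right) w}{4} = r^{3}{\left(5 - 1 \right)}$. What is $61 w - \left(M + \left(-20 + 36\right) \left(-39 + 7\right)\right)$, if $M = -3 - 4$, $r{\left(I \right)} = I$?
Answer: $-15097$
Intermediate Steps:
$M = -7$ ($M = -3 - 4 = -7$)
$w = -256$ ($w = - 4 \left(5 - 1\right)^{3} = - 4 \cdot 4^{3} = \left(-4\right) 64 = -256$)
$61 w - \left(M + \left(-20 + 36\right) \left(-39 + 7\right)\right) = 61 \left(-256\right) - \left(-7 + \left(-20 + 36\right) \left(-39 + 7\right)\right) = -15616 - \left(-7 + 16 \left(-32\right)\right) = -15616 + \left(7 - -512\right) = -15616 + \left(7 + 512\right) = -15616 + 519 = -15097$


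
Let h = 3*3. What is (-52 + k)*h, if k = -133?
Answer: -1665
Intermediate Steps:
h = 9
(-52 + k)*h = (-52 - 133)*9 = -185*9 = -1665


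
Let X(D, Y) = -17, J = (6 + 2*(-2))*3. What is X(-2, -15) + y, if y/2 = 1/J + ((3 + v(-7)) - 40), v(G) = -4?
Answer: -296/3 ≈ -98.667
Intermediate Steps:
J = 6 (J = (6 - 4)*3 = 2*3 = 6)
y = -245/3 (y = 2*(1/6 + ((3 - 4) - 40)) = 2*(⅙ + (-1 - 40)) = 2*(⅙ - 41) = 2*(-245/6) = -245/3 ≈ -81.667)
X(-2, -15) + y = -17 - 245/3 = -296/3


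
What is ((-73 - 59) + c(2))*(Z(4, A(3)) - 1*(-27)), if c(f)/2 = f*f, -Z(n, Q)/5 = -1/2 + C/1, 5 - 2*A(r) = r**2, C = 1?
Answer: -3038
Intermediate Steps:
A(r) = 5/2 - r**2/2
Z(n, Q) = -5/2 (Z(n, Q) = -5*(-1/2 + 1/1) = -5*(-1*1/2 + 1*1) = -5*(-1/2 + 1) = -5*1/2 = -5/2)
c(f) = 2*f**2 (c(f) = 2*(f*f) = 2*f**2)
((-73 - 59) + c(2))*(Z(4, A(3)) - 1*(-27)) = ((-73 - 59) + 2*2**2)*(-5/2 - 1*(-27)) = (-132 + 2*4)*(-5/2 + 27) = (-132 + 8)*(49/2) = -124*49/2 = -3038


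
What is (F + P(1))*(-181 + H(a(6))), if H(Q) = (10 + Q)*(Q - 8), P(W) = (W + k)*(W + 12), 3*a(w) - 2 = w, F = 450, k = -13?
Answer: -219226/3 ≈ -73075.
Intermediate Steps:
a(w) = ⅔ + w/3
P(W) = (-13 + W)*(12 + W) (P(W) = (W - 13)*(W + 12) = (-13 + W)*(12 + W))
H(Q) = (-8 + Q)*(10 + Q) (H(Q) = (10 + Q)*(-8 + Q) = (-8 + Q)*(10 + Q))
(F + P(1))*(-181 + H(a(6))) = (450 + (-156 + 1² - 1*1))*(-181 + (-80 + (⅔ + (⅓)*6)² + 2*(⅔ + (⅓)*6))) = (450 + (-156 + 1 - 1))*(-181 + (-80 + (⅔ + 2)² + 2*(⅔ + 2))) = (450 - 156)*(-181 + (-80 + (8/3)² + 2*(8/3))) = 294*(-181 + (-80 + 64/9 + 16/3)) = 294*(-181 - 608/9) = 294*(-2237/9) = -219226/3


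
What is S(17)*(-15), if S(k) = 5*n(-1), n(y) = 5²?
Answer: -1875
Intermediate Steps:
n(y) = 25
S(k) = 125 (S(k) = 5*25 = 125)
S(17)*(-15) = 125*(-15) = -1875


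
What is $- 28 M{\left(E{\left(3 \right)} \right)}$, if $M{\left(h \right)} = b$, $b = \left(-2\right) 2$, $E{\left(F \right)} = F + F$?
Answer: $112$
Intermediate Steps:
$E{\left(F \right)} = 2 F$
$b = -4$
$M{\left(h \right)} = -4$
$- 28 M{\left(E{\left(3 \right)} \right)} = \left(-28\right) \left(-4\right) = 112$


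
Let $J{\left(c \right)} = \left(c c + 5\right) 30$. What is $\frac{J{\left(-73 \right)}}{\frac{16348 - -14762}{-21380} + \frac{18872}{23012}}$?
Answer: $- \frac{1968232238280}{7810499} \approx -2.52 \cdot 10^{5}$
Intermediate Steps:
$J{\left(c \right)} = 150 + 30 c^{2}$ ($J{\left(c \right)} = \left(c^{2} + 5\right) 30 = \left(5 + c^{2}\right) 30 = 150 + 30 c^{2}$)
$\frac{J{\left(-73 \right)}}{\frac{16348 - -14762}{-21380} + \frac{18872}{23012}} = \frac{150 + 30 \left(-73\right)^{2}}{\frac{16348 - -14762}{-21380} + \frac{18872}{23012}} = \frac{150 + 30 \cdot 5329}{\left(16348 + 14762\right) \left(- \frac{1}{21380}\right) + 18872 \cdot \frac{1}{23012}} = \frac{150 + 159870}{31110 \left(- \frac{1}{21380}\right) + \frac{4718}{5753}} = \frac{160020}{- \frac{3111}{2138} + \frac{4718}{5753}} = \frac{160020}{- \frac{7810499}{12299914}} = 160020 \left(- \frac{12299914}{7810499}\right) = - \frac{1968232238280}{7810499}$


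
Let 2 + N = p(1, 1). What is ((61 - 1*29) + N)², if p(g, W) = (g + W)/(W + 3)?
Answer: 3721/4 ≈ 930.25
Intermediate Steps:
p(g, W) = (W + g)/(3 + W)
N = -3/2 (N = -2 + (1 + 1)/(3 + 1) = -2 + 2/4 = -2 + (¼)*2 = -2 + ½ = -3/2 ≈ -1.5000)
((61 - 1*29) + N)² = ((61 - 1*29) - 3/2)² = ((61 - 29) - 3/2)² = (32 - 3/2)² = (61/2)² = 3721/4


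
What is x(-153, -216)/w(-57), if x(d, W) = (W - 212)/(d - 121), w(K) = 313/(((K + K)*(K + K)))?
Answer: 2781144/42881 ≈ 64.857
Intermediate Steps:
w(K) = 313/(4*K**2) (w(K) = 313/(((2*K)*(2*K))) = 313/((4*K**2)) = 313*(1/(4*K**2)) = 313/(4*K**2))
x(d, W) = (-212 + W)/(-121 + d)
x(-153, -216)/w(-57) = ((-212 - 216)/(-121 - 153))/(((313/4)/(-57)**2)) = (-428/(-274))/(((313/4)*(1/3249))) = (-1/274*(-428))/(313/12996) = (214/137)*(12996/313) = 2781144/42881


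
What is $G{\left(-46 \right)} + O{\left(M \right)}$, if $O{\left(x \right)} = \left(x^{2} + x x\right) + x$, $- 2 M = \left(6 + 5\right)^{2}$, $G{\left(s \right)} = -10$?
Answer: $7250$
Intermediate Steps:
$M = - \frac{121}{2}$ ($M = - \frac{\left(6 + 5\right)^{2}}{2} = - \frac{11^{2}}{2} = \left(- \frac{1}{2}\right) 121 = - \frac{121}{2} \approx -60.5$)
$O{\left(x \right)} = x + 2 x^{2}$ ($O{\left(x \right)} = \left(x^{2} + x^{2}\right) + x = 2 x^{2} + x = x + 2 x^{2}$)
$G{\left(-46 \right)} + O{\left(M \right)} = -10 - \frac{121 \left(1 + 2 \left(- \frac{121}{2}\right)\right)}{2} = -10 - \frac{121 \left(1 - 121\right)}{2} = -10 - -7260 = -10 + 7260 = 7250$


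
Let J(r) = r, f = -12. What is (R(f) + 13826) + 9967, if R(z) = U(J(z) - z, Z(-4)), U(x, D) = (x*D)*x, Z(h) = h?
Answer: 23793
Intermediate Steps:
U(x, D) = D*x**2 (U(x, D) = (D*x)*x = D*x**2)
R(z) = 0 (R(z) = -4*(z - z)**2 = -4*0**2 = -4*0 = 0)
(R(f) + 13826) + 9967 = (0 + 13826) + 9967 = 13826 + 9967 = 23793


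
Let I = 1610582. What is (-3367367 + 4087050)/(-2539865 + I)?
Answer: -719683/929283 ≈ -0.77445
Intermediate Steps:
(-3367367 + 4087050)/(-2539865 + I) = (-3367367 + 4087050)/(-2539865 + 1610582) = 719683/(-929283) = 719683*(-1/929283) = -719683/929283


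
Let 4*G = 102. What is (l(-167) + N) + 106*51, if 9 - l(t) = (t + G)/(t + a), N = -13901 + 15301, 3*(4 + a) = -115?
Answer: 8558791/1256 ≈ 6814.3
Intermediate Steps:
G = 51/2 (G = (¼)*102 = 51/2 ≈ 25.500)
a = -127/3 (a = -4 + (⅓)*(-115) = -4 - 115/3 = -127/3 ≈ -42.333)
N = 1400
l(t) = 9 - (51/2 + t)/(-127/3 + t) (l(t) = 9 - (t + 51/2)/(t - 127/3) = 9 - (51/2 + t)/(-127/3 + t))
(l(-167) + N) + 106*51 = (3*(-813 + 16*(-167))/(2*(-127 + 3*(-167))) + 1400) + 106*51 = (3*(-813 - 2672)/(2*(-127 - 501)) + 1400) + 5406 = ((3/2)*(-3485)/(-628) + 1400) + 5406 = ((3/2)*(-1/628)*(-3485) + 1400) + 5406 = (10455/1256 + 1400) + 5406 = 1768855/1256 + 5406 = 8558791/1256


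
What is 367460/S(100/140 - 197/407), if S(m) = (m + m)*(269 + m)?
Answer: 745649923865/251588136 ≈ 2963.8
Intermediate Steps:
S(m) = 2*m*(269 + m) (S(m) = (2*m)*(269 + m) = 2*m*(269 + m))
367460/S(100/140 - 197/407) = 367460/((2*(100/140 - 197/407)*(269 + (100/140 - 197/407)))) = 367460/((2*(100*(1/140) - 197*1/407)*(269 + (100*(1/140) - 197*1/407)))) = 367460/((2*(5/7 - 197/407)*(269 + (5/7 - 197/407)))) = 367460/((2*(656/2849)*(269 + 656/2849))) = 367460/((2*(656/2849)*(767037/2849))) = 367460/(1006352544/8116801) = 367460*(8116801/1006352544) = 745649923865/251588136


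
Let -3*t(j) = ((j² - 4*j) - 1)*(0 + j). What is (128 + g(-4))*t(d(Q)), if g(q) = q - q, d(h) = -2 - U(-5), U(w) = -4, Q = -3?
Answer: 1280/3 ≈ 426.67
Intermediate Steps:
d(h) = 2 (d(h) = -2 - 1*(-4) = -2 + 4 = 2)
g(q) = 0
t(j) = -j*(-1 + j² - 4*j)/3 (t(j) = -((j² - 4*j) - 1)*(0 + j)/3 = -(-1 + j² - 4*j)*j/3 = -j*(-1 + j² - 4*j)/3)
(128 + g(-4))*t(d(Q)) = (128 + 0)*((⅓)*2*(1 - 1*2² + 4*2)) = 128*((⅓)*2*(1 - 1*4 + 8)) = 128*((⅓)*2*(1 - 4 + 8)) = 128*((⅓)*2*5) = 128*(10/3) = 1280/3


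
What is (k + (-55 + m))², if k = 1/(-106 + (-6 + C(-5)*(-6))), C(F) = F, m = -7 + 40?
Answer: 3258025/6724 ≈ 484.54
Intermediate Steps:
m = 33
k = -1/82 (k = 1/(-106 + (-6 - 5*(-6))) = 1/(-106 + (-6 + 30)) = 1/(-106 + 24) = 1/(-82) = -1/82 ≈ -0.012195)
(k + (-55 + m))² = (-1/82 + (-55 + 33))² = (-1/82 - 22)² = (-1805/82)² = 3258025/6724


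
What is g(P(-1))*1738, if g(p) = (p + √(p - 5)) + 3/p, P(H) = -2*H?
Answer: 6083 + 1738*I*√3 ≈ 6083.0 + 3010.3*I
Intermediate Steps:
g(p) = p + √(-5 + p) + 3/p (g(p) = (p + √(-5 + p)) + 3/p = p + √(-5 + p) + 3/p)
g(P(-1))*1738 = (-2*(-1) + √(-5 - 2*(-1)) + 3/((-2*(-1))))*1738 = (2 + √(-5 + 2) + 3/2)*1738 = (2 + √(-3) + 3*(½))*1738 = (2 + I*√3 + 3/2)*1738 = (7/2 + I*√3)*1738 = 6083 + 1738*I*√3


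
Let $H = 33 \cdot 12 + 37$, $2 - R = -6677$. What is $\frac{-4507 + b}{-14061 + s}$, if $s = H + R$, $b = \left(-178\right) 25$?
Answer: $\frac{8957}{6949} \approx 1.289$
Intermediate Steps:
$R = 6679$ ($R = 2 - -6677 = 2 + 6677 = 6679$)
$H = 433$ ($H = 396 + 37 = 433$)
$b = -4450$
$s = 7112$ ($s = 433 + 6679 = 7112$)
$\frac{-4507 + b}{-14061 + s} = \frac{-4507 - 4450}{-14061 + 7112} = - \frac{8957}{-6949} = \left(-8957\right) \left(- \frac{1}{6949}\right) = \frac{8957}{6949}$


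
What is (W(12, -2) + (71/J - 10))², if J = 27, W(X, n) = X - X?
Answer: 39601/729 ≈ 54.322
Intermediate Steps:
W(X, n) = 0
(W(12, -2) + (71/J - 10))² = (0 + (71/27 - 10))² = (0 - 199/27)² = (-199/27)² = 39601/729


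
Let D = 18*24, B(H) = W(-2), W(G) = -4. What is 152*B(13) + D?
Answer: -176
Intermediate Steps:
B(H) = -4
D = 432
152*B(13) + D = 152*(-4) + 432 = -608 + 432 = -176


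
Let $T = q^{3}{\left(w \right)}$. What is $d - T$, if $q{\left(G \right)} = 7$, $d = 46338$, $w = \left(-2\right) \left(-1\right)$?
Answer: $45995$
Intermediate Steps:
$w = 2$
$T = 343$ ($T = 7^{3} = 343$)
$d - T = 46338 - 343 = 45995$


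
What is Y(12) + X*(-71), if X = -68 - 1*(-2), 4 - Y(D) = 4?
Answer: 4686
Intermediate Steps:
Y(D) = 0 (Y(D) = 4 - 1*4 = 4 - 4 = 0)
X = -66 (X = -68 + 2 = -66)
Y(12) + X*(-71) = 0 - 66*(-71) = 0 + 4686 = 4686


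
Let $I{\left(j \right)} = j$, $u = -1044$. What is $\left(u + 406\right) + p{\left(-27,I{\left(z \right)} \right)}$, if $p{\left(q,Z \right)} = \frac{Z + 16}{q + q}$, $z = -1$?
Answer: $- \frac{11489}{18} \approx -638.28$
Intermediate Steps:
$p{\left(q,Z \right)} = \frac{16 + Z}{2 q}$
$\left(u + 406\right) + p{\left(-27,I{\left(z \right)} \right)} = \left(-1044 + 406\right) + \frac{16 - 1}{2 \left(-27\right)} = -638 + \frac{1}{2} \left(- \frac{1}{27}\right) 15 = -638 - \frac{5}{18} = - \frac{11489}{18}$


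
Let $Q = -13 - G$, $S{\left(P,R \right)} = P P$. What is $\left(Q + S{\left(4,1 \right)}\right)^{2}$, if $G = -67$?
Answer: $4900$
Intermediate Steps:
$S{\left(P,R \right)} = P^{2}$
$Q = 54$ ($Q = -13 - -67 = -13 + 67 = 54$)
$\left(Q + S{\left(4,1 \right)}\right)^{2} = \left(54 + 4^{2}\right)^{2} = \left(54 + 16\right)^{2} = 70^{2} = 4900$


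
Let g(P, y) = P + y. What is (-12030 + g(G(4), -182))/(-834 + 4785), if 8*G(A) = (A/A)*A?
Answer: -8141/2634 ≈ -3.0907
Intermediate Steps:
G(A) = A/8 (G(A) = ((A/A)*A)/8 = (1*A)/8 = A/8)
(-12030 + g(G(4), -182))/(-834 + 4785) = (-12030 + ((1/8)*4 - 182))/(-834 + 4785) = (-12030 + (1/2 - 182))/3951 = (-12030 - 363/2)*(1/3951) = -24423/2*1/3951 = -8141/2634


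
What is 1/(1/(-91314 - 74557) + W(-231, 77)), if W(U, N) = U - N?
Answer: -165871/51088269 ≈ -0.0032468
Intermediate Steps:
1/(1/(-91314 - 74557) + W(-231, 77)) = 1/(1/(-91314 - 74557) + (-231 - 1*77)) = 1/(1/(-165871) + (-231 - 77)) = 1/(-1/165871 - 308) = 1/(-51088269/165871) = -165871/51088269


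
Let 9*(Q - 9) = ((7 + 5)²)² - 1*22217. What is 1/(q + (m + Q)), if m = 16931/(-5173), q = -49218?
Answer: -46557/2298837005 ≈ -2.0252e-5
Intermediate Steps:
m = -16931/5173 (m = 16931*(-1/5173) = -16931/5173 ≈ -3.2730)
Q = -1400/9 (Q = 9 + (((7 + 5)²)² - 1*22217)/9 = 9 + ((12²)² - 22217)/9 = 9 + (144² - 22217)/9 = 9 + (20736 - 22217)/9 = 9 + (⅑)*(-1481) = 9 - 1481/9 = -1400/9 ≈ -155.56)
1/(q + (m + Q)) = 1/(-49218 + (-16931/5173 - 1400/9)) = 1/(-49218 - 7394579/46557) = 1/(-2298837005/46557) = -46557/2298837005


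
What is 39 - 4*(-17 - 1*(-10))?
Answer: 67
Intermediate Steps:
39 - 4*(-17 - 1*(-10)) = 39 - 4*(-17 + 10) = 39 - 4*(-7) = 39 + 28 = 67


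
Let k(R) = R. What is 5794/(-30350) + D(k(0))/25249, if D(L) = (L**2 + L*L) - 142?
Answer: -75301203/383153575 ≈ -0.19653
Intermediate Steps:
D(L) = -142 + 2*L**2 (D(L) = (L**2 + L**2) - 142 = 2*L**2 - 142 = -142 + 2*L**2)
5794/(-30350) + D(k(0))/25249 = 5794/(-30350) + (-142 + 2*0**2)/25249 = 5794*(-1/30350) + (-142 + 2*0)*(1/25249) = -2897/15175 + (-142 + 0)*(1/25249) = -2897/15175 - 142*1/25249 = -2897/15175 - 142/25249 = -75301203/383153575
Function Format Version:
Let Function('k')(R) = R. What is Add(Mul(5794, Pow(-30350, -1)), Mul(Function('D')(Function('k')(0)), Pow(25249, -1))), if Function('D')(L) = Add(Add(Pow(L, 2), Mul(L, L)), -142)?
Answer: Rational(-75301203, 383153575) ≈ -0.19653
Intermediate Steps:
Function('D')(L) = Add(-142, Mul(2, Pow(L, 2))) (Function('D')(L) = Add(Add(Pow(L, 2), Pow(L, 2)), -142) = Add(Mul(2, Pow(L, 2)), -142) = Add(-142, Mul(2, Pow(L, 2))))
Add(Mul(5794, Pow(-30350, -1)), Mul(Function('D')(Function('k')(0)), Pow(25249, -1))) = Add(Mul(5794, Pow(-30350, -1)), Mul(Add(-142, Mul(2, Pow(0, 2))), Pow(25249, -1))) = Add(Mul(5794, Rational(-1, 30350)), Mul(Add(-142, Mul(2, 0)), Rational(1, 25249))) = Add(Rational(-2897, 15175), Mul(Add(-142, 0), Rational(1, 25249))) = Add(Rational(-2897, 15175), Mul(-142, Rational(1, 25249))) = Add(Rational(-2897, 15175), Rational(-142, 25249)) = Rational(-75301203, 383153575)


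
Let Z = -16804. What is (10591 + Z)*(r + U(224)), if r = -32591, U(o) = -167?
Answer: 203525454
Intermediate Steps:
(10591 + Z)*(r + U(224)) = (10591 - 16804)*(-32591 - 167) = -6213*(-32758) = 203525454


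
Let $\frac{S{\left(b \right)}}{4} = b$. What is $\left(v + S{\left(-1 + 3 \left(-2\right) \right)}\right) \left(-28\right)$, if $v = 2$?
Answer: $728$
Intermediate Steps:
$S{\left(b \right)} = 4 b$
$\left(v + S{\left(-1 + 3 \left(-2\right) \right)}\right) \left(-28\right) = \left(2 + 4 \left(-1 + 3 \left(-2\right)\right)\right) \left(-28\right) = \left(2 + 4 \left(-1 - 6\right)\right) \left(-28\right) = \left(2 + 4 \left(-7\right)\right) \left(-28\right) = \left(2 - 28\right) \left(-28\right) = \left(-26\right) \left(-28\right) = 728$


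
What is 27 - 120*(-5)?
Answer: 627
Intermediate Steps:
27 - 120*(-5) = 27 + 600 = 627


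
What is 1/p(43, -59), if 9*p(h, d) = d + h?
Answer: -9/16 ≈ -0.56250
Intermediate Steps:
p(h, d) = d/9 + h/9 (p(h, d) = (d + h)/9 = d/9 + h/9)
1/p(43, -59) = 1/((⅑)*(-59) + (⅑)*43) = 1/(-59/9 + 43/9) = 1/(-16/9) = -9/16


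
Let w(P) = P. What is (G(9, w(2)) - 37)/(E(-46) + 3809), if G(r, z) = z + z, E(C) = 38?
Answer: -33/3847 ≈ -0.0085781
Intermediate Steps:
G(r, z) = 2*z
(G(9, w(2)) - 37)/(E(-46) + 3809) = (2*2 - 37)/(38 + 3809) = (4 - 37)/3847 = -33*1/3847 = -33/3847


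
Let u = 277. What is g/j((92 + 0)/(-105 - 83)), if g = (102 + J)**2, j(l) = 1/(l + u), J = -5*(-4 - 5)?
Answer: 280830564/47 ≈ 5.9751e+6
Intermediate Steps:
J = 45 (J = -5*(-9) = 45)
j(l) = 1/(277 + l) (j(l) = 1/(l + 277) = 1/(277 + l))
g = 21609 (g = (102 + 45)**2 = 147**2 = 21609)
g/j((92 + 0)/(-105 - 83)) = 21609/(1/(277 + (92 + 0)/(-105 - 83))) = 21609/(1/(277 + 92/(-188))) = 21609/(1/(277 + 92*(-1/188))) = 21609/(1/(277 - 23/47)) = 21609/(1/(12996/47)) = 21609/(47/12996) = 21609*(12996/47) = 280830564/47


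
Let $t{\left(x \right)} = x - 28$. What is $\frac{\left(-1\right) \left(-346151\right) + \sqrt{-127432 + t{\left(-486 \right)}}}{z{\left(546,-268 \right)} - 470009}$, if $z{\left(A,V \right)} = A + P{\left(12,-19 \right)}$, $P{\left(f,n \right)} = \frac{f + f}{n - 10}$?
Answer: $- \frac{10038379}{13614451} - \frac{29 i \sqrt{127946}}{13614451} \approx -0.73733 - 0.00076192 i$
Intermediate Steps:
$t{\left(x \right)} = -28 + x$
$P{\left(f,n \right)} = \frac{2 f}{-10 + n}$
$z{\left(A,V \right)} = - \frac{24}{29} + A$ ($z{\left(A,V \right)} = A + 2 \cdot 12 \frac{1}{-10 - 19} = A + 2 \cdot 12 \frac{1}{-29} = A + 2 \cdot 12 \left(- \frac{1}{29}\right) = A - \frac{24}{29} = - \frac{24}{29} + A$)
$\frac{\left(-1\right) \left(-346151\right) + \sqrt{-127432 + t{\left(-486 \right)}}}{z{\left(546,-268 \right)} - 470009} = \frac{\left(-1\right) \left(-346151\right) + \sqrt{-127432 - 514}}{\left(- \frac{24}{29} + 546\right) - 470009} = \frac{346151 + \sqrt{-127432 - 514}}{\frac{15810}{29} - 470009} = \frac{346151 + \sqrt{-127946}}{- \frac{13614451}{29}} = \left(346151 + i \sqrt{127946}\right) \left(- \frac{29}{13614451}\right) = - \frac{10038379}{13614451} - \frac{29 i \sqrt{127946}}{13614451}$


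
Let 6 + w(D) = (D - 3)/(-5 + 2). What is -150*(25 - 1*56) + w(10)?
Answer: 13925/3 ≈ 4641.7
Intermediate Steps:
w(D) = -5 - D/3 (w(D) = -6 + (D - 3)/(-5 + 2) = -6 + (-3 + D)/(-3) = -6 + (-3 + D)*(-⅓) = -6 + (1 - D/3) = -5 - D/3)
-150*(25 - 1*56) + w(10) = -150*(25 - 1*56) + (-5 - ⅓*10) = -150*(25 - 56) + (-5 - 10/3) = -150*(-31) - 25/3 = 4650 - 25/3 = 13925/3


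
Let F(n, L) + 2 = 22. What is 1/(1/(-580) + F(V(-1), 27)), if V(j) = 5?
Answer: 580/11599 ≈ 0.050004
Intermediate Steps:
F(n, L) = 20 (F(n, L) = -2 + 22 = 20)
1/(1/(-580) + F(V(-1), 27)) = 1/(1/(-580) + 20) = 1/(-1/580 + 20) = 1/(11599/580) = 580/11599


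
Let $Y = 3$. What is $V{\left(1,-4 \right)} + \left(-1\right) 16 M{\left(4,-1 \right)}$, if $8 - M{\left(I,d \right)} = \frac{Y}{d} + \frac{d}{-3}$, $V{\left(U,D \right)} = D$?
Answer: $- \frac{524}{3} \approx -174.67$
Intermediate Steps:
$M{\left(I,d \right)} = 8 - \frac{3}{d} + \frac{d}{3}$ ($M{\left(I,d \right)} = 8 - \left(\frac{3}{d} + \frac{d}{-3}\right) = 8 - \left(\frac{3}{d} + d \left(- \frac{1}{3}\right)\right) = 8 - \left(\frac{3}{d} - \frac{d}{3}\right) = 8 + \left(- \frac{3}{d} + \frac{d}{3}\right) = 8 - \frac{3}{d} + \frac{d}{3}$)
$V{\left(1,-4 \right)} + \left(-1\right) 16 M{\left(4,-1 \right)} = -4 + \left(-1\right) 16 \left(8 - \frac{3}{-1} + \frac{1}{3} \left(-1\right)\right) = -4 - 16 \left(8 - -3 - \frac{1}{3}\right) = -4 - 16 \left(8 + 3 - \frac{1}{3}\right) = -4 - \frac{512}{3} = - \frac{524}{3}$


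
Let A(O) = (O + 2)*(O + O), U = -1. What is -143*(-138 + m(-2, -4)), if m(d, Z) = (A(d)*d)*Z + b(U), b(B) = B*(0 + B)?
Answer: 19591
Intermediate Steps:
b(B) = B² (b(B) = B*B = B²)
A(O) = 2*O*(2 + O) (A(O) = (2 + O)*(2*O) = 2*O*(2 + O))
m(d, Z) = 1 + 2*Z*d²*(2 + d) (m(d, Z) = ((2*d*(2 + d))*d)*Z + (-1)² = (2*d²*(2 + d))*Z + 1 = 2*Z*d²*(2 + d) + 1 = 1 + 2*Z*d²*(2 + d))
-143*(-138 + m(-2, -4)) = -143*(-138 + (1 + 2*(-4)*(-2)²*(2 - 2))) = -143*(-138 + (1 + 2*(-4)*4*0)) = -143*(-138 + (1 + 0)) = -143*(-138 + 1) = -143*(-137) = 19591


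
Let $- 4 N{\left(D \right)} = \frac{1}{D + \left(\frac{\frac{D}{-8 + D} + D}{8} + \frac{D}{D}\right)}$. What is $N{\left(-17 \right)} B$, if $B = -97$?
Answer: $- \frac{2425}{1804} \approx -1.3442$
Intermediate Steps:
$N{\left(D \right)} = - \frac{1}{4 \left(1 + \frac{9 D}{8} + \frac{D}{8 \left(-8 + D\right)}\right)}$ ($N{\left(D \right)} = - \frac{1}{4 \left(D + \left(\frac{\frac{D}{-8 + D} + D}{8} + \frac{D}{D}\right)\right)} = - \frac{1}{4 \left(D + \left(\left(\frac{D}{-8 + D} + D\right) \frac{1}{8} + 1\right)\right)} = - \frac{1}{4 \left(D + \left(\left(D + \frac{D}{-8 + D}\right) \frac{1}{8} + 1\right)\right)} = - \frac{1}{4 \left(D + \left(\left(\frac{D}{8} + \frac{D}{8 \left(-8 + D\right)}\right) + 1\right)\right)} = - \frac{1}{4 \left(D + \left(1 + \frac{D}{8} + \frac{D}{8 \left(-8 + D\right)}\right)\right)} = - \frac{1}{4 \left(1 + \frac{9 D}{8} + \frac{D}{8 \left(-8 + D\right)}\right)}$)
$N{\left(-17 \right)} B = \frac{2 \left(-8 - 17\right)}{64 - 9 \left(-17\right)^{2} + 63 \left(-17\right)} \left(-97\right) = 2 \frac{1}{64 - 2601 - 1071} \left(-25\right) \left(-97\right) = 2 \frac{1}{-3608} \left(-25\right) \left(-97\right) = 2 \left(- \frac{1}{3608}\right) \left(-25\right) \left(-97\right) = \frac{25}{1804} \left(-97\right) = - \frac{2425}{1804}$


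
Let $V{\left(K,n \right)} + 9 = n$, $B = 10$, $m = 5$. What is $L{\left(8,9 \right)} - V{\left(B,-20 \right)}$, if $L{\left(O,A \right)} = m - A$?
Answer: $25$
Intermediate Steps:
$L{\left(O,A \right)} = 5 - A$
$V{\left(K,n \right)} = -9 + n$
$L{\left(8,9 \right)} - V{\left(B,-20 \right)} = \left(5 - 9\right) - \left(-9 - 20\right) = \left(5 - 9\right) - -29 = -4 + 29 = 25$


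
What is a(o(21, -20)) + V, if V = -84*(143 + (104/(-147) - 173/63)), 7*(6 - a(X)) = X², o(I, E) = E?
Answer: -247234/21 ≈ -11773.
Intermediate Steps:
a(X) = 6 - X²/7
V = -246160/21 (V = -84*(143 + (104*(-1/147) - 173*1/63)) = -84*(143 + (-104/147 - 173/63)) = -84*(143 - 1523/441) = -84*61540/441 = -246160/21 ≈ -11722.)
a(o(21, -20)) + V = (6 - ⅐*(-20)²) - 246160/21 = (6 - ⅐*400) - 246160/21 = (6 - 400/7) - 246160/21 = -358/7 - 246160/21 = -247234/21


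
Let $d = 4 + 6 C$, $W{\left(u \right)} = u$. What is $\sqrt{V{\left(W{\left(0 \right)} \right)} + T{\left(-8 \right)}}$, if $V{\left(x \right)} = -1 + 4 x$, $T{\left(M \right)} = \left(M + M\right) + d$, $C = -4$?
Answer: $i \sqrt{37} \approx 6.0828 i$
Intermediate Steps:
$d = -20$ ($d = 4 + 6 \left(-4\right) = 4 - 24 = -20$)
$T{\left(M \right)} = -20 + 2 M$ ($T{\left(M \right)} = \left(M + M\right) - 20 = 2 M - 20 = -20 + 2 M$)
$\sqrt{V{\left(W{\left(0 \right)} \right)} + T{\left(-8 \right)}} = \sqrt{\left(-1 + 4 \cdot 0\right) + \left(-20 + 2 \left(-8\right)\right)} = \sqrt{\left(-1 + 0\right) - 36} = \sqrt{-1 - 36} = \sqrt{-37} = i \sqrt{37}$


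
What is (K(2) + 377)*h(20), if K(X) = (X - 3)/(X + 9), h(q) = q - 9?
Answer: 4146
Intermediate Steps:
h(q) = -9 + q
K(X) = (-3 + X)/(9 + X)
(K(2) + 377)*h(20) = ((-3 + 2)/(9 + 2) + 377)*(-9 + 20) = (-1/11 + 377)*11 = (4146/11)*11 = 4146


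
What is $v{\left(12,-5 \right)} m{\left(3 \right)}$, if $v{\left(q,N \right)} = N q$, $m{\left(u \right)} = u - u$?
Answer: $0$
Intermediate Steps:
$m{\left(u \right)} = 0$
$v{\left(12,-5 \right)} m{\left(3 \right)} = \left(-5\right) 12 \cdot 0 = \left(-60\right) 0 = 0$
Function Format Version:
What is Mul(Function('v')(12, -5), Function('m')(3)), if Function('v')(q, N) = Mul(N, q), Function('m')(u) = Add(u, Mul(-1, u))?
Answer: 0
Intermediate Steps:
Function('m')(u) = 0
Mul(Function('v')(12, -5), Function('m')(3)) = Mul(Mul(-5, 12), 0) = Mul(-60, 0) = 0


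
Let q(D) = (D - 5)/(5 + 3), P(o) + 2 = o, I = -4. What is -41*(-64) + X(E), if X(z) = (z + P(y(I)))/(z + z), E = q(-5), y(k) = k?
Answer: 26269/10 ≈ 2626.9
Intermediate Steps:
P(o) = -2 + o
q(D) = -5/8 + D/8 (q(D) = (-5 + D)/8 = (-5 + D)*(1/8) = -5/8 + D/8)
E = -5/4 (E = -5/8 + (1/8)*(-5) = -5/8 - 5/8 = -5/4 ≈ -1.2500)
X(z) = (-6 + z)/(2*z) (X(z) = (z + (-2 - 4))/(z + z) = (z - 6)/((2*z)) = (-6 + z)*(1/(2*z)) = (-6 + z)/(2*z))
-41*(-64) + X(E) = -41*(-64) + (-6 - 5/4)/(2*(-5/4)) = 2624 + (1/2)*(-4/5)*(-29/4) = 2624 + 29/10 = 26269/10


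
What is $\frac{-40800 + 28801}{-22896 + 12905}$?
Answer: $\frac{11999}{9991} \approx 1.201$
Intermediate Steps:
$\frac{-40800 + 28801}{-22896 + 12905} = - \frac{11999}{-9991} = \left(-11999\right) \left(- \frac{1}{9991}\right) = \frac{11999}{9991}$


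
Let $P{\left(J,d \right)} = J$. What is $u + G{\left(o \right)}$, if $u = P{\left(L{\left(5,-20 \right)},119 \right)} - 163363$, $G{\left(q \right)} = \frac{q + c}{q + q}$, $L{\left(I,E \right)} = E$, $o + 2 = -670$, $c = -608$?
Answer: $- \frac{3431023}{21} \approx -1.6338 \cdot 10^{5}$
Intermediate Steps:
$o = -672$ ($o = -2 - 670 = -672$)
$G{\left(q \right)} = \frac{-608 + q}{2 q}$ ($G{\left(q \right)} = \frac{q - 608}{q + q} = \frac{-608 + q}{2 q}$)
$u = -163383$ ($u = -20 - 163363 = -163383$)
$u + G{\left(o \right)} = -163383 + \frac{-608 - 672}{2 \left(-672\right)} = -163383 + \frac{1}{2} \left(- \frac{1}{672}\right) \left(-1280\right) = -163383 + \frac{20}{21} = - \frac{3431023}{21}$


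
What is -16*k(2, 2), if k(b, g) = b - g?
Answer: 0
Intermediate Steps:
-16*k(2, 2) = -16*(2 - 1*2) = -16*(2 - 2) = -16*0 = 0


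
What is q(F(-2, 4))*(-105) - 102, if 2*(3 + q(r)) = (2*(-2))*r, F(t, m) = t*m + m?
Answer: -627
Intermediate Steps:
F(t, m) = m + m*t (F(t, m) = m*t + m = m + m*t)
q(r) = -3 - 2*r (q(r) = -3 + ((2*(-2))*r)/2 = -3 + (-4*r)/2 = -3 - 2*r)
q(F(-2, 4))*(-105) - 102 = (-3 - 8*(1 - 2))*(-105) - 102 = (-3 - 8*(-1))*(-105) - 102 = (-3 - 2*(-4))*(-105) - 102 = (-3 + 8)*(-105) - 102 = 5*(-105) - 102 = -525 - 102 = -627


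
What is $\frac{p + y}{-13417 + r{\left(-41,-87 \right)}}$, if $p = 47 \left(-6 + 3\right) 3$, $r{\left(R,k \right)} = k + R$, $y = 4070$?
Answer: $- \frac{521}{1935} \approx -0.26925$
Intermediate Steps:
$r{\left(R,k \right)} = R + k$
$p = -423$ ($p = 47 \left(\left(-3\right) 3\right) = 47 \left(-9\right) = -423$)
$\frac{p + y}{-13417 + r{\left(-41,-87 \right)}} = \frac{-423 + 4070}{-13417 - 128} = \frac{3647}{-13417 - 128} = \frac{3647}{-13545} = 3647 \left(- \frac{1}{13545}\right) = - \frac{521}{1935}$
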